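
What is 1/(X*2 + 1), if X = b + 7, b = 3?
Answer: 1/21 ≈ 0.047619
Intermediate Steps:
X = 10 (X = 3 + 7 = 10)
1/(X*2 + 1) = 1/(10*2 + 1) = 1/(20 + 1) = 1/21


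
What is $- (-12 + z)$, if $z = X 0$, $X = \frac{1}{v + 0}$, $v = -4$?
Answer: $12$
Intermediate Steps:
$X = - \frac{1}{4}$ ($X = \frac{1}{-4 + 0} = \frac{1}{-4} = - \frac{1}{4} \approx -0.25$)
$z = 0$ ($z = \left(- \frac{1}{4}\right) 0 = 0$)
$- (-12 + z) = - (-12 + 0) = \left(-1\right) \left(-12\right) = 12$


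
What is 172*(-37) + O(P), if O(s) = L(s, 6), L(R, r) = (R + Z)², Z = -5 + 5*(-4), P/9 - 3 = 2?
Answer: -5964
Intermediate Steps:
P = 45 (P = 27 + 9*2 = 27 + 18 = 45)
Z = -25 (Z = -5 - 20 = -25)
L(R, r) = (-25 + R)² (L(R, r) = (R - 25)² = (-25 + R)²)
O(s) = (-25 + s)²
172*(-37) + O(P) = 172*(-37) + (-25 + 45)² = -6364 + 20² = -6364 + 400 = -5964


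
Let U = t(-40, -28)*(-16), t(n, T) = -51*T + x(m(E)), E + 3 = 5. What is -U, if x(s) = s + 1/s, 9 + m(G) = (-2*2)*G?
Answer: 383776/17 ≈ 22575.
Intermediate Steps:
E = 2 (E = -3 + 5 = 2)
m(G) = -9 - 4*G (m(G) = -9 + (-2*2)*G = -9 - 4*G)
t(n, T) = -290/17 - 51*T (t(n, T) = -51*T + ((-9 - 4*2) + 1/(-9 - 4*2)) = -51*T + ((-9 - 8) + 1/(-9 - 8)) = -51*T + (-17 + 1/(-17)) = -51*T + (-17 - 1/17) = -51*T - 290/17 = -290/17 - 51*T)
U = -383776/17 (U = (-290/17 - 51*(-28))*(-16) = (-290/17 + 1428)*(-16) = (23986/17)*(-16) = -383776/17 ≈ -22575.)
-U = -1*(-383776/17) = 383776/17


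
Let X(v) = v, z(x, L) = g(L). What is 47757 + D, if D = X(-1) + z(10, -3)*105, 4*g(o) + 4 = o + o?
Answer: 94987/2 ≈ 47494.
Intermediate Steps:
g(o) = -1 + o/2 (g(o) = -1 + (o + o)/4 = -1 + (2*o)/4 = -1 + o/2)
z(x, L) = -1 + L/2
D = -527/2 (D = -1 + (-1 + (1/2)*(-3))*105 = -1 + (-1 - 3/2)*105 = -1 - 5/2*105 = -1 - 525/2 = -527/2 ≈ -263.50)
47757 + D = 47757 - 527/2 = 94987/2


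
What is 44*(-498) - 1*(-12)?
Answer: -21900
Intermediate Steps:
44*(-498) - 1*(-12) = -21912 + 12 = -21900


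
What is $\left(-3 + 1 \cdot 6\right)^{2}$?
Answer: $9$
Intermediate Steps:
$\left(-3 + 1 \cdot 6\right)^{2} = \left(-3 + 6\right)^{2} = 3^{2} = 9$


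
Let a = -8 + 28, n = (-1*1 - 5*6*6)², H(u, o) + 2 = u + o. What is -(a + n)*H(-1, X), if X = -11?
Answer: 458934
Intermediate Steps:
H(u, o) = -2 + o + u (H(u, o) = -2 + (u + o) = -2 + (o + u) = -2 + o + u)
n = 32761 (n = (-1 - 30*6)² = (-1 - 180)² = (-181)² = 32761)
a = 20
-(a + n)*H(-1, X) = -(20 + 32761)*(-2 - 11 - 1) = -32781*(-14) = -1*(-458934) = 458934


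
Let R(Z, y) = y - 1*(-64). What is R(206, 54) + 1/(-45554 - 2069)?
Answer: 5619513/47623 ≈ 118.00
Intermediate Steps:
R(Z, y) = 64 + y (R(Z, y) = y + 64 = 64 + y)
R(206, 54) + 1/(-45554 - 2069) = (64 + 54) + 1/(-45554 - 2069) = 118 + 1/(-47623) = 118 - 1/47623 = 5619513/47623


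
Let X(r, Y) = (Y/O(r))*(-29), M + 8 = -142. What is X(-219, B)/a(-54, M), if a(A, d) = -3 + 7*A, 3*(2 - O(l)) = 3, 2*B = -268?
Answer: -3886/381 ≈ -10.199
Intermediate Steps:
B = -134 (B = (½)*(-268) = -134)
M = -150 (M = -8 - 142 = -150)
O(l) = 1 (O(l) = 2 - ⅓*3 = 2 - 1 = 1)
X(r, Y) = -29*Y (X(r, Y) = (Y/1)*(-29) = (Y*1)*(-29) = Y*(-29) = -29*Y)
X(-219, B)/a(-54, M) = (-29*(-134))/(-3 + 7*(-54)) = 3886/(-3 - 378) = 3886/(-381) = 3886*(-1/381) = -3886/381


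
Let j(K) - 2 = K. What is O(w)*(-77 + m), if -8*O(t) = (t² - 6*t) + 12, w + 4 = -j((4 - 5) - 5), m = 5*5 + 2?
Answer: 75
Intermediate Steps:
j(K) = 2 + K
m = 27 (m = 25 + 2 = 27)
w = 0 (w = -4 - (2 + ((4 - 5) - 5)) = -4 - (2 + (-1 - 5)) = -4 - (2 - 6) = -4 - 1*(-4) = -4 + 4 = 0)
O(t) = -3/2 - t²/8 + 3*t/4 (O(t) = -((t² - 6*t) + 12)/8 = -(12 + t² - 6*t)/8 = -3/2 - t²/8 + 3*t/4)
O(w)*(-77 + m) = (-3/2 - ⅛*0² + (¾)*0)*(-77 + 27) = (-3/2 - ⅛*0 + 0)*(-50) = (-3/2 + 0 + 0)*(-50) = -3/2*(-50) = 75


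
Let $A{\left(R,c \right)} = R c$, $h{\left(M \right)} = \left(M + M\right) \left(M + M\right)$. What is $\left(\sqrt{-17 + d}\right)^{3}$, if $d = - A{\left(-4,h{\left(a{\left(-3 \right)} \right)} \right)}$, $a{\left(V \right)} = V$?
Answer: $127 \sqrt{127} \approx 1431.2$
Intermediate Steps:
$h{\left(M \right)} = 4 M^{2}$ ($h{\left(M \right)} = 2 M 2 M = 4 M^{2}$)
$d = 144$ ($d = - \left(-4\right) 4 \left(-3\right)^{2} = - \left(-4\right) 4 \cdot 9 = - \left(-4\right) 36 = \left(-1\right) \left(-144\right) = 144$)
$\left(\sqrt{-17 + d}\right)^{3} = \left(\sqrt{-17 + 144}\right)^{3} = \left(\sqrt{127}\right)^{3} = 127 \sqrt{127}$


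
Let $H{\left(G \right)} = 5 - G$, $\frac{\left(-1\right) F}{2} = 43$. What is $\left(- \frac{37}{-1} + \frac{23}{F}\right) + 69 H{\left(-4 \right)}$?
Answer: $\frac{56565}{86} \approx 657.73$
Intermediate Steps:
$F = -86$ ($F = \left(-2\right) 43 = -86$)
$\left(- \frac{37}{-1} + \frac{23}{F}\right) + 69 H{\left(-4 \right)} = \left(- \frac{37}{-1} + \frac{23}{-86}\right) + 69 \left(5 - -4\right) = \left(\left(-37\right) \left(-1\right) + 23 \left(- \frac{1}{86}\right)\right) + 69 \left(5 + 4\right) = \left(37 - \frac{23}{86}\right) + 69 \cdot 9 = \frac{3159}{86} + 621 = \frac{56565}{86}$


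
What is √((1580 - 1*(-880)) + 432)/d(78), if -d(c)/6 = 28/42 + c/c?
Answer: -√723/5 ≈ -5.3777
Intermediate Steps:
d(c) = -10 (d(c) = -6*(28/42 + c/c) = -6*(28*(1/42) + 1) = -6*(⅔ + 1) = -6*5/3 = -10)
√((1580 - 1*(-880)) + 432)/d(78) = √((1580 - 1*(-880)) + 432)/(-10) = √((1580 + 880) + 432)*(-⅒) = √(2460 + 432)*(-⅒) = √2892*(-⅒) = (2*√723)*(-⅒) = -√723/5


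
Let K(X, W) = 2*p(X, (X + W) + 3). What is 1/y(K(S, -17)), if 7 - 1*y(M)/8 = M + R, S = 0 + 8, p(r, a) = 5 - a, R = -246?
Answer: 1/1848 ≈ 0.00054113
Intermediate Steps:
S = 8
K(X, W) = 4 - 2*W - 2*X (K(X, W) = 2*(5 - ((X + W) + 3)) = 2*(5 - ((W + X) + 3)) = 2*(5 - (3 + W + X)) = 2*(5 + (-3 - W - X)) = 2*(2 - W - X) = 4 - 2*W - 2*X)
y(M) = 2024 - 8*M (y(M) = 56 - 8*(M - 246) = 56 - 8*(-246 + M) = 56 + (1968 - 8*M) = 2024 - 8*M)
1/y(K(S, -17)) = 1/(2024 - 8*(4 - 2*(-17) - 2*8)) = 1/(2024 - 8*(4 + 34 - 16)) = 1/(2024 - 8*22) = 1/(2024 - 176) = 1/1848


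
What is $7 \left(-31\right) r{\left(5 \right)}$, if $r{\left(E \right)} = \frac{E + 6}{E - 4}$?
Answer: $-2387$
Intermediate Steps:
$r{\left(E \right)} = \frac{6 + E}{-4 + E}$
$7 \left(-31\right) r{\left(5 \right)} = 7 \left(-31\right) \frac{6 + 5}{-4 + 5} = - 217 \cdot 1^{-1} \cdot 11 = - 217 \cdot 1 \cdot 11 = \left(-217\right) 11 = -2387$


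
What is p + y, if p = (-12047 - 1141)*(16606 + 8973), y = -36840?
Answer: -337372692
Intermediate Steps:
p = -337335852 (p = -13188*25579 = -337335852)
p + y = -337335852 - 36840 = -337372692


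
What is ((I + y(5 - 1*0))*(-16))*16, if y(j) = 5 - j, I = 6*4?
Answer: -6144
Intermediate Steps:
I = 24
((I + y(5 - 1*0))*(-16))*16 = ((24 + (5 - (5 - 1*0)))*(-16))*16 = ((24 + (5 - (5 + 0)))*(-16))*16 = ((24 + (5 - 1*5))*(-16))*16 = ((24 + (5 - 5))*(-16))*16 = ((24 + 0)*(-16))*16 = (24*(-16))*16 = -384*16 = -6144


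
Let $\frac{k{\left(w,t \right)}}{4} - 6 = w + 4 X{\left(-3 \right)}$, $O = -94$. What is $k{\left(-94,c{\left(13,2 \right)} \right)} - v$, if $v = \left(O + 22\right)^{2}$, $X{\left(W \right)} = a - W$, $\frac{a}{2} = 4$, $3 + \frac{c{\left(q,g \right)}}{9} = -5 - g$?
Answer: $-5360$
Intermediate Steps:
$c{\left(q,g \right)} = -72 - 9 g$ ($c{\left(q,g \right)} = -27 + 9 \left(-5 - g\right) = -27 - \left(45 + 9 g\right) = -72 - 9 g$)
$a = 8$ ($a = 2 \cdot 4 = 8$)
$X{\left(W \right)} = 8 - W$
$k{\left(w,t \right)} = 200 + 4 w$ ($k{\left(w,t \right)} = 24 + 4 \left(w + 4 \left(8 - -3\right)\right) = 24 + 4 \left(w + 4 \left(8 + 3\right)\right) = 24 + 4 \left(w + 4 \cdot 11\right) = 24 + 4 \left(w + 44\right) = 24 + 4 \left(44 + w\right) = 24 + \left(176 + 4 w\right) = 200 + 4 w$)
$v = 5184$ ($v = \left(-94 + 22\right)^{2} = \left(-72\right)^{2} = 5184$)
$k{\left(-94,c{\left(13,2 \right)} \right)} - v = \left(200 + 4 \left(-94\right)\right) - 5184 = \left(200 - 376\right) - 5184 = -176 - 5184 = -5360$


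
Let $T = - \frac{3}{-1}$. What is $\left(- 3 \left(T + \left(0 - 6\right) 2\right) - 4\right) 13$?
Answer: $299$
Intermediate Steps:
$T = 3$ ($T = \left(-3\right) \left(-1\right) = 3$)
$\left(- 3 \left(T + \left(0 - 6\right) 2\right) - 4\right) 13 = \left(- 3 \left(3 + \left(0 - 6\right) 2\right) - 4\right) 13 = \left(- 3 \left(3 - 12\right) - 4\right) 13 = \left(\left(-3\right) \left(-9\right) - 4\right) 13 = \left(27 - 4\right) 13 = 23 \cdot 13 = 299$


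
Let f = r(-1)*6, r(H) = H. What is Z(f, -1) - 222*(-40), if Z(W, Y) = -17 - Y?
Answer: 8864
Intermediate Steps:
f = -6 (f = -1*6 = -6)
Z(f, -1) - 222*(-40) = (-17 - 1*(-1)) - 222*(-40) = (-17 + 1) + 8880 = -16 + 8880 = 8864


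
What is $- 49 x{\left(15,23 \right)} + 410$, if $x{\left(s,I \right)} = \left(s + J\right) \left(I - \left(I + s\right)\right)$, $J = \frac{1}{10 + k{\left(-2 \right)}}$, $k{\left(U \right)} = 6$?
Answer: $\frac{183695}{16} \approx 11481.0$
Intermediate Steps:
$J = \frac{1}{16}$ ($J = \frac{1}{10 + 6} = \frac{1}{16} \approx 0.0625$)
$x{\left(s,I \right)} = - s \left(\frac{1}{16} + s\right)$ ($x{\left(s,I \right)} = \left(s + \frac{1}{16}\right) \left(I - \left(I + s\right)\right) = \left(\frac{1}{16} + s\right) \left(I - \left(I + s\right)\right) = \left(\frac{1}{16} + s\right) \left(- s\right) = - s \left(\frac{1}{16} + s\right)$)
$- 49 x{\left(15,23 \right)} + 410 = - 49 \left(\left(-1\right) 15 \left(\frac{1}{16} + 15\right)\right) + 410 = - 49 \left(\left(-1\right) 15 \cdot \frac{241}{16}\right) + 410 = \left(-49\right) \left(- \frac{3615}{16}\right) + 410 = \frac{177135}{16} + 410 = \frac{183695}{16}$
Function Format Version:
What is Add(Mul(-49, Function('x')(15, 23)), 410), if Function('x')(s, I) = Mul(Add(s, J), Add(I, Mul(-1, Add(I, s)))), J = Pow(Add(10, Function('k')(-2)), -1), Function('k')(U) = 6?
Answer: Rational(183695, 16) ≈ 11481.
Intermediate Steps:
J = Rational(1, 16) (J = Pow(Add(10, 6), -1) = Pow(16, -1) = Rational(1, 16) ≈ 0.062500)
Function('x')(s, I) = Mul(-1, s, Add(Rational(1, 16), s)) (Function('x')(s, I) = Mul(Add(s, Rational(1, 16)), Add(I, Mul(-1, Add(I, s)))) = Mul(Add(Rational(1, 16), s), Add(I, Add(Mul(-1, I), Mul(-1, s)))) = Mul(Add(Rational(1, 16), s), Mul(-1, s)) = Mul(-1, s, Add(Rational(1, 16), s)))
Add(Mul(-49, Function('x')(15, 23)), 410) = Add(Mul(-49, Mul(-1, 15, Add(Rational(1, 16), 15))), 410) = Add(Mul(-49, Mul(-1, 15, Rational(241, 16))), 410) = Add(Mul(-49, Rational(-3615, 16)), 410) = Add(Rational(177135, 16), 410) = Rational(183695, 16)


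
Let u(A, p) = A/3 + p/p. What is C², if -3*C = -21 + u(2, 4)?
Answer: 3364/81 ≈ 41.531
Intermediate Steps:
u(A, p) = 1 + A/3 (u(A, p) = A*(⅓) + 1 = A/3 + 1 = 1 + A/3)
C = 58/9 (C = -(-21 + (1 + (⅓)*2))/3 = -(-21 + (1 + ⅔))/3 = -(-21 + 5/3)/3 = -⅓*(-58/3) = 58/9 ≈ 6.4444)
C² = (58/9)² = 3364/81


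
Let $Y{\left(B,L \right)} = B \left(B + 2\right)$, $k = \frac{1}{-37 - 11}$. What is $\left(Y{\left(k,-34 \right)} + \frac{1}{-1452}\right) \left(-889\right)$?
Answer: $\frac{10389743}{278784} \approx 37.268$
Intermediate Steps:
$k = - \frac{1}{48}$ ($k = \frac{1}{-48} = - \frac{1}{48} \approx -0.020833$)
$Y{\left(B,L \right)} = B \left(2 + B\right)$
$\left(Y{\left(k,-34 \right)} + \frac{1}{-1452}\right) \left(-889\right) = \left(- \frac{2 - \frac{1}{48}}{48} + \frac{1}{-1452}\right) \left(-889\right) = \left(\left(- \frac{1}{48}\right) \frac{95}{48} - \frac{1}{1452}\right) \left(-889\right) = \left(- \frac{95}{2304} - \frac{1}{1452}\right) \left(-889\right) = \left(- \frac{11687}{278784}\right) \left(-889\right) = \frac{10389743}{278784}$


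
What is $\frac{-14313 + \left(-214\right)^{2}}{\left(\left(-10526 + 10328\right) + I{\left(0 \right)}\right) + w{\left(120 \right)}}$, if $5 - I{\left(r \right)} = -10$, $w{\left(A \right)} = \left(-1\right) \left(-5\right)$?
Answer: $- \frac{31483}{178} \approx -176.87$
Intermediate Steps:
$w{\left(A \right)} = 5$
$I{\left(r \right)} = 15$ ($I{\left(r \right)} = 5 - -10 = 5 + 10 = 15$)
$\frac{-14313 + \left(-214\right)^{2}}{\left(\left(-10526 + 10328\right) + I{\left(0 \right)}\right) + w{\left(120 \right)}} = \frac{-14313 + \left(-214\right)^{2}}{\left(\left(-10526 + 10328\right) + 15\right) + 5} = \frac{-14313 + 45796}{\left(-198 + 15\right) + 5} = \frac{31483}{-183 + 5} = \frac{31483}{-178} = 31483 \left(- \frac{1}{178}\right) = - \frac{31483}{178}$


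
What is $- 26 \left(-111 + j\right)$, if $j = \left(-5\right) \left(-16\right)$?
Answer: $806$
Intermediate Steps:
$j = 80$
$- 26 \left(-111 + j\right) = - 26 \left(-111 + 80\right) = \left(-26\right) \left(-31\right) = 806$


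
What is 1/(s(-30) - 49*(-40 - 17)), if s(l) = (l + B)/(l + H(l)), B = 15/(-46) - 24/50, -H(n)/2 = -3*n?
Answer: 11500/32121187 ≈ 0.00035802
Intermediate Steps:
H(n) = 6*n (H(n) = -(-6)*n = 6*n)
B = -927/1150 (B = 15*(-1/46) - 24*1/50 = -15/46 - 12/25 = -927/1150 ≈ -0.80609)
s(l) = (-927/1150 + l)/(7*l) (s(l) = (l - 927/1150)/(l + 6*l) = (-927/1150 + l)/((7*l)) = (-927/1150 + l)*(1/(7*l)) = (-927/1150 + l)/(7*l))
1/(s(-30) - 49*(-40 - 17)) = 1/((1/8050)*(-927 + 1150*(-30))/(-30) - 49*(-40 - 17)) = 1/((1/8050)*(-1/30)*(-927 - 34500) - 49*(-57)) = 1/((1/8050)*(-1/30)*(-35427) + 2793) = 1/(1687/11500 + 2793) = 1/(32121187/11500) = 11500/32121187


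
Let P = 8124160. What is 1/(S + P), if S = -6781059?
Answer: 1/1343101 ≈ 7.4455e-7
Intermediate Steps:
1/(S + P) = 1/(-6781059 + 8124160) = 1/1343101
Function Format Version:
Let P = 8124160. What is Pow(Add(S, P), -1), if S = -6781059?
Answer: Rational(1, 1343101) ≈ 7.4455e-7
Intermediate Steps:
Pow(Add(S, P), -1) = Pow(Add(-6781059, 8124160), -1) = Pow(1343101, -1) = Rational(1, 1343101)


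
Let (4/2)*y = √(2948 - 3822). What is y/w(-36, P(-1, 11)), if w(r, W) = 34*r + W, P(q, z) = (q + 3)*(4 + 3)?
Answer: -I*√874/2420 ≈ -0.012216*I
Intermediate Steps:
P(q, z) = 21 + 7*q (P(q, z) = (3 + q)*7 = 21 + 7*q)
y = I*√874/2 (y = √(2948 - 3822)/2 = √(-874)/2 = (I*√874)/2 = I*√874/2 ≈ 14.782*I)
w(r, W) = W + 34*r
y/w(-36, P(-1, 11)) = (I*√874/2)/((21 + 7*(-1)) + 34*(-36)) = (I*√874/2)/((21 - 7) - 1224) = (I*√874/2)/(14 - 1224) = (I*√874/2)/(-1210) = (I*√874/2)*(-1/1210) = -I*√874/2420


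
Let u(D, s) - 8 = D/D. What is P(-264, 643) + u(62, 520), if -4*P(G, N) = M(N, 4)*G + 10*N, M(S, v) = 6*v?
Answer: -29/2 ≈ -14.500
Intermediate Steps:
P(G, N) = -6*G - 5*N/2 (P(G, N) = -((6*4)*G + 10*N)/4 = -(24*G + 10*N)/4 = -(10*N + 24*G)/4 = -6*G - 5*N/2)
u(D, s) = 9 (u(D, s) = 8 + D/D = 8 + 1 = 9)
P(-264, 643) + u(62, 520) = (-6*(-264) - 5/2*643) + 9 = (1584 - 3215/2) + 9 = -47/2 + 9 = -29/2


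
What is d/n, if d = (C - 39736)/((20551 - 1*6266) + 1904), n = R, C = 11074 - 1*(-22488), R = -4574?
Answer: 3087/37024243 ≈ 8.3378e-5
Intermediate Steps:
C = 33562 (C = 11074 + 22488 = 33562)
n = -4574
d = -6174/16189 (d = (33562 - 39736)/((20551 - 1*6266) + 1904) = -6174/((20551 - 6266) + 1904) = -6174/(14285 + 1904) = -6174/16189 ≈ -0.38137)
d/n = -6174/16189/(-4574) = -6174/16189*(-1/4574) = 3087/37024243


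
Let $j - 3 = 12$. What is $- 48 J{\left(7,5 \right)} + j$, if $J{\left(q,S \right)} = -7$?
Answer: $351$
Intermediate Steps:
$j = 15$ ($j = 3 + 12 = 15$)
$- 48 J{\left(7,5 \right)} + j = \left(-48\right) \left(-7\right) + 15 = 336 + 15 = 351$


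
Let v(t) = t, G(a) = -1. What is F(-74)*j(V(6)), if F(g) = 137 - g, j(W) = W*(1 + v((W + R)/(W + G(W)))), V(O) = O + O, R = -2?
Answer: 53172/11 ≈ 4833.8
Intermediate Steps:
V(O) = 2*O
j(W) = W*(1 + (-2 + W)/(-1 + W)) (j(W) = W*(1 + (W - 2)/(W - 1)) = W*(1 + (-2 + W)/(-1 + W)))
F(-74)*j(V(6)) = (137 - 1*(-74))*((2*6)*(-3 + 2*(2*6))/(-1 + 2*6)) = (137 + 74)*(12*(-3 + 2*12)/(-1 + 12)) = 211*(12*(-3 + 24)/11) = 211*(12*(1/11)*21) = 211*(252/11) = 53172/11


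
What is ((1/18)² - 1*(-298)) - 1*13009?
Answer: -4118363/324 ≈ -12711.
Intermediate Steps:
((1/18)² - 1*(-298)) - 1*13009 = ((1/18)² + 298) - 13009 = (1/324 + 298) - 13009 = 96553/324 - 13009 = -4118363/324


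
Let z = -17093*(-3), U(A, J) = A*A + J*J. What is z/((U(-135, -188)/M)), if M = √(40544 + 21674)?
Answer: 51279*√62218/53569 ≈ 238.77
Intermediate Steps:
U(A, J) = A² + J²
M = √62218 ≈ 249.44
z = 51279
z/((U(-135, -188)/M)) = 51279/((((-135)² + (-188)²)/(√62218))) = 51279/(((18225 + 35344)*(√62218/62218))) = 51279/((53569*(√62218/62218))) = 51279/((53569*√62218/62218)) = 51279*(√62218/53569) = 51279*√62218/53569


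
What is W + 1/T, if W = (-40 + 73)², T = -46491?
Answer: 50628698/46491 ≈ 1089.0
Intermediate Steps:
W = 1089 (W = 33² = 1089)
W + 1/T = 1089 + 1/(-46491) = 1089 - 1/46491 = 50628698/46491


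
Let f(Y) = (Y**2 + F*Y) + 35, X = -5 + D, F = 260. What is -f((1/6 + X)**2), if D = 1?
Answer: -5276641/1296 ≈ -4071.5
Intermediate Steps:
X = -4 (X = -5 + 1 = -4)
f(Y) = 35 + Y**2 + 260*Y (f(Y) = (Y**2 + 260*Y) + 35 = 35 + Y**2 + 260*Y)
-f((1/6 + X)**2) = -(35 + ((1/6 - 4)**2)**2 + 260*(1/6 - 4)**2) = -(35 + ((-23/6)**2)**2 + 260*(-23/6)**2) = -(35 + (529/36)**2 + 260*(529/36)) = -(35 + 279841/1296 + 34385/9) = -1*5276641/1296 = -5276641/1296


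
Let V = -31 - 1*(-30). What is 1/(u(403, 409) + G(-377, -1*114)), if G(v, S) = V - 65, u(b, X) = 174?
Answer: 1/108 ≈ 0.0092593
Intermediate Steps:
V = -1 (V = -31 + 30 = -1)
G(v, S) = -66 (G(v, S) = -1 - 65 = -66)
1/(u(403, 409) + G(-377, -1*114)) = 1/(174 - 66) = 1/108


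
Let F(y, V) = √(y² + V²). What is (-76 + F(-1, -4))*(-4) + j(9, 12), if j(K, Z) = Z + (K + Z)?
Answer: 337 - 4*√17 ≈ 320.51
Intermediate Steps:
F(y, V) = √(V² + y²)
j(K, Z) = K + 2*Z
(-76 + F(-1, -4))*(-4) + j(9, 12) = (-76 + √((-4)² + (-1)²))*(-4) + (9 + 2*12) = (-76 + √(16 + 1))*(-4) + (9 + 24) = (-76 + √17)*(-4) + 33 = (304 - 4*√17) + 33 = 337 - 4*√17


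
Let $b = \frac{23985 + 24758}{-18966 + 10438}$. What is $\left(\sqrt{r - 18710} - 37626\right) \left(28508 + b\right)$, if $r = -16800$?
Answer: $- \frac{4572828520053}{4264} + \frac{243067481 i \sqrt{35510}}{8528} \approx -1.0724 \cdot 10^{9} + 5.371 \cdot 10^{6} i$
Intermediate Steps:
$b = - \frac{48743}{8528}$ ($b = \frac{48743}{-8528} = 48743 \left(- \frac{1}{8528}\right) = - \frac{48743}{8528} \approx -5.7156$)
$\left(\sqrt{r - 18710} - 37626\right) \left(28508 + b\right) = \left(\sqrt{-16800 - 18710} - 37626\right) \left(28508 - \frac{48743}{8528}\right) = \left(\sqrt{-35510} - 37626\right) \frac{243067481}{8528} = \left(i \sqrt{35510} - 37626\right) \frac{243067481}{8528} = \left(-37626 + i \sqrt{35510}\right) \frac{243067481}{8528} = - \frac{4572828520053}{4264} + \frac{243067481 i \sqrt{35510}}{8528}$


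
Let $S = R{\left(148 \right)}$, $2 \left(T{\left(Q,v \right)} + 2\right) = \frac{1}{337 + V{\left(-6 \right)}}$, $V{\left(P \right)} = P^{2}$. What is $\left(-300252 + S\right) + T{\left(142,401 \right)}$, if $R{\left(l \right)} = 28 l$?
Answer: $- \frac{220898059}{746} \approx -2.9611 \cdot 10^{5}$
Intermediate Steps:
$T{\left(Q,v \right)} = - \frac{1491}{746}$ ($T{\left(Q,v \right)} = -2 + \frac{1}{2 \left(337 + \left(-6\right)^{2}\right)} = -2 + \frac{1}{2 \left(337 + 36\right)} = -2 + \frac{1}{2 \cdot 373} = -2 + \frac{1}{2} \cdot \frac{1}{373} = -2 + \frac{1}{746} = - \frac{1491}{746}$)
$S = 4144$ ($S = 28 \cdot 148 = 4144$)
$\left(-300252 + S\right) + T{\left(142,401 \right)} = \left(-300252 + 4144\right) - \frac{1491}{746} = -296108 - \frac{1491}{746} = - \frac{220898059}{746}$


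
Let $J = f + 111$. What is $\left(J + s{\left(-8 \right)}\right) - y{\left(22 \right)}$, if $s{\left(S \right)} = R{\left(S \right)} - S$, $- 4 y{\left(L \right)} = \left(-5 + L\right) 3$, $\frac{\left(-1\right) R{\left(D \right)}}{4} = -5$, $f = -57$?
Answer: $\frac{379}{4} \approx 94.75$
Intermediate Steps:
$J = 54$ ($J = -57 + 111 = 54$)
$R{\left(D \right)} = 20$ ($R{\left(D \right)} = \left(-4\right) \left(-5\right) = 20$)
$y{\left(L \right)} = \frac{15}{4} - \frac{3 L}{4}$ ($y{\left(L \right)} = - \frac{\left(-5 + L\right) 3}{4} = - \frac{-15 + 3 L}{4} = \frac{15}{4} - \frac{3 L}{4}$)
$s{\left(S \right)} = 20 - S$
$\left(J + s{\left(-8 \right)}\right) - y{\left(22 \right)} = \left(54 + \left(20 - -8\right)\right) - \left(\frac{15}{4} - \frac{33}{2}\right) = \left(54 + \left(20 + 8\right)\right) - \left(\frac{15}{4} - \frac{33}{2}\right) = \left(54 + 28\right) - - \frac{51}{4} = 82 + \frac{51}{4} = \frac{379}{4}$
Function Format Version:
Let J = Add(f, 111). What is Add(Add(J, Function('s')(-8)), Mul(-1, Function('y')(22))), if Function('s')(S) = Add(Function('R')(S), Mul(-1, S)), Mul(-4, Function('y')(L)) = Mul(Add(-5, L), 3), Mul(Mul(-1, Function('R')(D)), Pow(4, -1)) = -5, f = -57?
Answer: Rational(379, 4) ≈ 94.750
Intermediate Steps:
J = 54 (J = Add(-57, 111) = 54)
Function('R')(D) = 20 (Function('R')(D) = Mul(-4, -5) = 20)
Function('y')(L) = Add(Rational(15, 4), Mul(Rational(-3, 4), L)) (Function('y')(L) = Mul(Rational(-1, 4), Mul(Add(-5, L), 3)) = Mul(Rational(-1, 4), Add(-15, Mul(3, L))) = Add(Rational(15, 4), Mul(Rational(-3, 4), L)))
Function('s')(S) = Add(20, Mul(-1, S))
Add(Add(J, Function('s')(-8)), Mul(-1, Function('y')(22))) = Add(Add(54, Add(20, Mul(-1, -8))), Mul(-1, Add(Rational(15, 4), Mul(Rational(-3, 4), 22)))) = Add(Add(54, Add(20, 8)), Mul(-1, Add(Rational(15, 4), Rational(-33, 2)))) = Add(Add(54, 28), Mul(-1, Rational(-51, 4))) = Add(82, Rational(51, 4)) = Rational(379, 4)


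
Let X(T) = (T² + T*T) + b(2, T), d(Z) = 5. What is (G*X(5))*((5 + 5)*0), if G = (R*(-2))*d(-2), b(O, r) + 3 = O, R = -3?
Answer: 0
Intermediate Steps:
b(O, r) = -3 + O
X(T) = -1 + 2*T² (X(T) = (T² + T*T) + (-3 + 2) = (T² + T²) - 1 = 2*T² - 1 = -1 + 2*T²)
G = 30 (G = -3*(-2)*5 = 6*5 = 30)
(G*X(5))*((5 + 5)*0) = (30*(-1 + 2*5²))*((5 + 5)*0) = (30*(-1 + 2*25))*(10*0) = (30*(-1 + 50))*0 = (30*49)*0 = 1470*0 = 0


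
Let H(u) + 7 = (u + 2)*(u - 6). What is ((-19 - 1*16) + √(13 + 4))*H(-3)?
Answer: -70 + 2*√17 ≈ -61.754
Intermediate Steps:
H(u) = -7 + (-6 + u)*(2 + u) (H(u) = -7 + (u + 2)*(u - 6) = -7 + (2 + u)*(-6 + u) = -7 + (-6 + u)*(2 + u))
((-19 - 1*16) + √(13 + 4))*H(-3) = ((-19 - 1*16) + √(13 + 4))*(-19 + (-3)² - 4*(-3)) = ((-19 - 16) + √17)*(-19 + 9 + 12) = (-35 + √17)*2 = -70 + 2*√17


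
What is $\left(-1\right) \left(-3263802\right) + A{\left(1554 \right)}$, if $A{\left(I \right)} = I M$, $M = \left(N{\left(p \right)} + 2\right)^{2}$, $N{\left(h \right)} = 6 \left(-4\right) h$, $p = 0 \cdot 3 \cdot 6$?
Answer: $3270018$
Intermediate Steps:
$p = 0$ ($p = 0 \cdot 6 = 0$)
$N{\left(h \right)} = - 24 h$
$M = 4$ ($M = \left(\left(-24\right) 0 + 2\right)^{2} = \left(0 + 2\right)^{2} = 2^{2} = 4$)
$A{\left(I \right)} = 4 I$ ($A{\left(I \right)} = I 4 = 4 I$)
$\left(-1\right) \left(-3263802\right) + A{\left(1554 \right)} = \left(-1\right) \left(-3263802\right) + 4 \cdot 1554 = 3263802 + 6216 = 3270018$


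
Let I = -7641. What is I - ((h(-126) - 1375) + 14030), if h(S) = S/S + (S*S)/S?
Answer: -20171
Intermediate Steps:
h(S) = 1 + S (h(S) = 1 + S**2/S = 1 + S)
I - ((h(-126) - 1375) + 14030) = -7641 - (((1 - 126) - 1375) + 14030) = -7641 - ((-125 - 1375) + 14030) = -7641 - (-1500 + 14030) = -7641 - 1*12530 = -7641 - 12530 = -20171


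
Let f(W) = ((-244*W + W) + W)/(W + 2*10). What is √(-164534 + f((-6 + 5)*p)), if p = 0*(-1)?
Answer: I*√164534 ≈ 405.63*I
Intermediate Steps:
p = 0
f(W) = -242*W/(20 + W) (f(W) = (-243*W + W)/(W + 20) = (-242*W)/(20 + W) = -242*W/(20 + W))
√(-164534 + f((-6 + 5)*p)) = √(-164534 - 242*(-6 + 5)*0/(20 + (-6 + 5)*0)) = √(-164534 - 242*(-1*0)/(20 - 1*0)) = √(-164534 - 242*0/(20 + 0)) = √(-164534 - 242*0/20) = √(-164534 - 242*0*1/20) = √(-164534 + 0) = √(-164534) = I*√164534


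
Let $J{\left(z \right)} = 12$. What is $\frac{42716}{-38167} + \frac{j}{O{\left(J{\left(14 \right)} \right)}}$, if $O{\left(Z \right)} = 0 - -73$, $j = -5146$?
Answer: $- \frac{199525650}{2786191} \approx -71.612$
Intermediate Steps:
$O{\left(Z \right)} = 73$ ($O{\left(Z \right)} = 0 + 73 = 73$)
$\frac{42716}{-38167} + \frac{j}{O{\left(J{\left(14 \right)} \right)}} = \frac{42716}{-38167} - \frac{5146}{73} = 42716 \left(- \frac{1}{38167}\right) - \frac{5146}{73} = - \frac{42716}{38167} - \frac{5146}{73} = - \frac{199525650}{2786191}$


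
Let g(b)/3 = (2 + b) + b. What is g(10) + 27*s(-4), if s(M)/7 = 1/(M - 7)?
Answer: 537/11 ≈ 48.818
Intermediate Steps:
g(b) = 6 + 6*b (g(b) = 3*((2 + b) + b) = 3*(2 + 2*b) = 6 + 6*b)
s(M) = 7/(-7 + M) (s(M) = 7/(M - 7) = 7/(-7 + M))
g(10) + 27*s(-4) = (6 + 6*10) + 27*(7/(-7 - 4)) = (6 + 60) + 27*(7/(-11)) = 66 + 27*(7*(-1/11)) = 66 + 27*(-7/11) = 66 - 189/11 = 537/11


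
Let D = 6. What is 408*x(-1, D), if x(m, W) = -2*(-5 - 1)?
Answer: 4896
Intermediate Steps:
x(m, W) = 12 (x(m, W) = -2*(-6) = 12)
408*x(-1, D) = 408*12 = 4896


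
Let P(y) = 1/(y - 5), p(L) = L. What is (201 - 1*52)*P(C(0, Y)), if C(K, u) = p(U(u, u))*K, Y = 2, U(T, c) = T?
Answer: -149/5 ≈ -29.800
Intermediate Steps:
C(K, u) = K*u (C(K, u) = u*K = K*u)
P(y) = 1/(-5 + y)
(201 - 1*52)*P(C(0, Y)) = (201 - 1*52)/(-5 + 0*2) = (201 - 52)/(-5 + 0) = 149/(-5) = 149*(-⅕) = -149/5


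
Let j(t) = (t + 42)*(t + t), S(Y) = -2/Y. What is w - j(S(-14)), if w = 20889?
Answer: 1022971/49 ≈ 20877.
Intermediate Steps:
j(t) = 2*t*(42 + t) (j(t) = (42 + t)*(2*t) = 2*t*(42 + t))
w - j(S(-14)) = 20889 - 2*(-2/(-14))*(42 - 2/(-14)) = 20889 - 2*(-2*(-1/14))*(42 - 2*(-1/14)) = 20889 - 2*(42 + 1/7)/7 = 20889 - 2*295/(7*7) = 20889 - 1*590/49 = 20889 - 590/49 = 1022971/49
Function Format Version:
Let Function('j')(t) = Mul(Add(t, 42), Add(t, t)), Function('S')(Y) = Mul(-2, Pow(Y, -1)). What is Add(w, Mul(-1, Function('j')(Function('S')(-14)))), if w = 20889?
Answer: Rational(1022971, 49) ≈ 20877.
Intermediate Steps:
Function('j')(t) = Mul(2, t, Add(42, t)) (Function('j')(t) = Mul(Add(42, t), Mul(2, t)) = Mul(2, t, Add(42, t)))
Add(w, Mul(-1, Function('j')(Function('S')(-14)))) = Add(20889, Mul(-1, Mul(2, Mul(-2, Pow(-14, -1)), Add(42, Mul(-2, Pow(-14, -1)))))) = Add(20889, Mul(-1, Mul(2, Mul(-2, Rational(-1, 14)), Add(42, Mul(-2, Rational(-1, 14)))))) = Add(20889, Mul(-1, Mul(2, Rational(1, 7), Add(42, Rational(1, 7))))) = Add(20889, Mul(-1, Mul(2, Rational(1, 7), Rational(295, 7)))) = Add(20889, Mul(-1, Rational(590, 49))) = Add(20889, Rational(-590, 49)) = Rational(1022971, 49)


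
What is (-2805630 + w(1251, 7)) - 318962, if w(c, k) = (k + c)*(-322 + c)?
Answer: -1955910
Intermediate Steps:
w(c, k) = (-322 + c)*(c + k) (w(c, k) = (c + k)*(-322 + c) = (-322 + c)*(c + k))
(-2805630 + w(1251, 7)) - 318962 = (-2805630 + (1251² - 322*1251 - 322*7 + 1251*7)) - 318962 = (-2805630 + (1565001 - 402822 - 2254 + 8757)) - 318962 = (-2805630 + 1168682) - 318962 = -1636948 - 318962 = -1955910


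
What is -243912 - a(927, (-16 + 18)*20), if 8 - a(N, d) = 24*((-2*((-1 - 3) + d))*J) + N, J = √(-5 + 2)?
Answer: -242993 - 1728*I*√3 ≈ -2.4299e+5 - 2993.0*I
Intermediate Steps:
J = I*√3 (J = √(-3) = I*√3 ≈ 1.732*I)
a(N, d) = 8 - N - 24*I*√3*(8 - 2*d) (a(N, d) = 8 - (24*((-2*((-1 - 3) + d))*(I*√3)) + N) = 8 - (24*((-2*(-4 + d))*(I*√3)) + N) = 8 - (24*((8 - 2*d)*(I*√3)) + N) = 8 - (24*(I*√3*(8 - 2*d)) + N) = 8 - (24*I*√3*(8 - 2*d) + N) = 8 - (N + 24*I*√3*(8 - 2*d)) = 8 + (-N - 24*I*√3*(8 - 2*d)) = 8 - N - 24*I*√3*(8 - 2*d))
-243912 - a(927, (-16 + 18)*20) = -243912 - (8 - 1*927 - 192*I*√3 + 48*I*((-16 + 18)*20)*√3) = -243912 - (8 - 927 - 192*I*√3 + 48*I*(2*20)*√3) = -243912 - (8 - 927 - 192*I*√3 + 48*I*40*√3) = -243912 - (8 - 927 - 192*I*√3 + 1920*I*√3) = -243912 - (-919 + 1728*I*√3) = -243912 + (919 - 1728*I*√3) = -242993 - 1728*I*√3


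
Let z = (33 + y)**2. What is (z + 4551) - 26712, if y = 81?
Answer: -9165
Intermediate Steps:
z = 12996 (z = (33 + 81)**2 = 114**2 = 12996)
(z + 4551) - 26712 = (12996 + 4551) - 26712 = 17547 - 26712 = -9165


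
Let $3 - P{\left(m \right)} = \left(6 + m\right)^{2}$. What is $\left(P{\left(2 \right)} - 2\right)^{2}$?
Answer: $3969$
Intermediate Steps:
$P{\left(m \right)} = 3 - \left(6 + m\right)^{2}$
$\left(P{\left(2 \right)} - 2\right)^{2} = \left(\left(3 - \left(6 + 2\right)^{2}\right) - 2\right)^{2} = \left(\left(3 - 8^{2}\right) - 2\right)^{2} = \left(\left(3 - 64\right) - 2\right)^{2} = \left(-61 - 2\right)^{2} = \left(-63\right)^{2} = 3969$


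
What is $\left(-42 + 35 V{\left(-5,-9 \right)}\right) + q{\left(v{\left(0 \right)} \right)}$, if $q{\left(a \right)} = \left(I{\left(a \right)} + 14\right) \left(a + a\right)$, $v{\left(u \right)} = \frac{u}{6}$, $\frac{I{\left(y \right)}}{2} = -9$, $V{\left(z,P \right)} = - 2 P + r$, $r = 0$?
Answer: $588$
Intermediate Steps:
$V{\left(z,P \right)} = - 2 P$ ($V{\left(z,P \right)} = - 2 P + 0 = - 2 P$)
$I{\left(y \right)} = -18$ ($I{\left(y \right)} = 2 \left(-9\right) = -18$)
$v{\left(u \right)} = \frac{u}{6}$ ($v{\left(u \right)} = u \frac{1}{6} = \frac{u}{6}$)
$q{\left(a \right)} = - 8 a$ ($q{\left(a \right)} = \left(-18 + 14\right) \left(a + a\right) = - 4 \cdot 2 a = - 8 a$)
$\left(-42 + 35 V{\left(-5,-9 \right)}\right) + q{\left(v{\left(0 \right)} \right)} = \left(-42 + 35 \left(\left(-2\right) \left(-9\right)\right)\right) - 8 \cdot \frac{1}{6} \cdot 0 = \left(-42 + 35 \cdot 18\right) - 0 = \left(-42 + 630\right) + 0 = 588 + 0 = 588$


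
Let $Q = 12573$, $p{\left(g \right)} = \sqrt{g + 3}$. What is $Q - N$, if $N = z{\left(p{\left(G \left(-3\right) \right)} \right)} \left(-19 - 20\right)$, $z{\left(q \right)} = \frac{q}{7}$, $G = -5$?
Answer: $12573 + \frac{117 \sqrt{2}}{7} \approx 12597.0$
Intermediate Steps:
$p{\left(g \right)} = \sqrt{3 + g}$
$z{\left(q \right)} = \frac{q}{7}$ ($z{\left(q \right)} = q \frac{1}{7} = \frac{q}{7}$)
$N = - \frac{117 \sqrt{2}}{7}$ ($N = \frac{\sqrt{3 - -15}}{7} \left(-19 - 20\right) = \frac{\sqrt{3 + 15}}{7} \left(-39\right) = \frac{\sqrt{18}}{7} \left(-39\right) = \frac{3 \sqrt{2}}{7} \left(-39\right) = - \frac{117 \sqrt{2}}{7} \approx -23.638$)
$Q - N = 12573 - - \frac{117 \sqrt{2}}{7} = 12573 + \frac{117 \sqrt{2}}{7}$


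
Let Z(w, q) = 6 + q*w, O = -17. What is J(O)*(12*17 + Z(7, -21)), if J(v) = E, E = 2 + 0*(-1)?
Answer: 126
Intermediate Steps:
E = 2 (E = 2 + 0 = 2)
J(v) = 2
J(O)*(12*17 + Z(7, -21)) = 2*(12*17 + (6 - 21*7)) = 2*(204 + (6 - 147)) = 2*(204 - 141) = 2*63 = 126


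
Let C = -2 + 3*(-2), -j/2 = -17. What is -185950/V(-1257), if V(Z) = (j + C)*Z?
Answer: 92975/16341 ≈ 5.6897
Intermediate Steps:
j = 34 (j = -2*(-17) = 34)
C = -8 (C = -2 - 6 = -8)
V(Z) = 26*Z (V(Z) = (34 - 8)*Z = 26*Z)
-185950/V(-1257) = -185950/(26*(-1257)) = -185950/(-32682) = -185950*(-1/32682) = 92975/16341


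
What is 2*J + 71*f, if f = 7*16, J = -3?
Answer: 7946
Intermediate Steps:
f = 112
2*J + 71*f = 2*(-3) + 71*112 = -6 + 7952 = 7946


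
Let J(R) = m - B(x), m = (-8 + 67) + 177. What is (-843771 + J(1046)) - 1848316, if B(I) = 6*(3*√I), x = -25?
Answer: -2691851 - 90*I ≈ -2.6919e+6 - 90.0*I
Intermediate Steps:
B(I) = 18*√I
m = 236 (m = 59 + 177 = 236)
J(R) = 236 - 90*I (J(R) = 236 - 18*√(-25) = 236 - 18*5*I = 236 - 90*I)
(-843771 + J(1046)) - 1848316 = (-843771 + (236 - 90*I)) - 1848316 = (-843535 - 90*I) - 1848316 = -2691851 - 90*I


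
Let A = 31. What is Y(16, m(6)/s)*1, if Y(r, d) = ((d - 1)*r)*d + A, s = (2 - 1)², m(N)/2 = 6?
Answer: 2143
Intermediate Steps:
m(N) = 12 (m(N) = 2*6 = 12)
s = 1 (s = 1² = 1)
Y(r, d) = 31 + d*r*(-1 + d) (Y(r, d) = ((d - 1)*r)*d + 31 = ((-1 + d)*r)*d + 31 = (r*(-1 + d))*d + 31 = d*r*(-1 + d) + 31 = 31 + d*r*(-1 + d))
Y(16, m(6)/s)*1 = (31 + 16*(12/1)² - 1*12/1*16)*1 = (31 + 16*(12*1)² - 1*12*1*16)*1 = (31 + 16*12² - 1*12*16)*1 = (31 + 16*144 - 192)*1 = (31 + 2304 - 192)*1 = 2143*1 = 2143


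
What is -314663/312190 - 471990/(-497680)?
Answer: -462546187/7768535960 ≈ -0.059541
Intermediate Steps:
-314663/312190 - 471990/(-497680) = -314663*1/312190 - 471990*(-1/497680) = -314663/312190 + 47199/49768 = -462546187/7768535960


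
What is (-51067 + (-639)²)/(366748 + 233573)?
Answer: 357254/600321 ≈ 0.59511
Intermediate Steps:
(-51067 + (-639)²)/(366748 + 233573) = (-51067 + 408321)/600321 = 357254*(1/600321) = 357254/600321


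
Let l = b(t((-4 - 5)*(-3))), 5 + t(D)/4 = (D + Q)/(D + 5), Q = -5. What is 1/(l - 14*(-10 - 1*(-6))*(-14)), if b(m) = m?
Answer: -4/3205 ≈ -0.0012481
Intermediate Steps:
t(D) = -20 + 4*(-5 + D)/(5 + D) (t(D) = -20 + 4*((D - 5)/(D + 5)) = -20 + 4*((-5 + D)/(5 + D)) = -20 + 4*(-5 + D)/(5 + D))
l = -69/4 (l = 8*(-15 - 2*(-4 - 5)*(-3))/(5 + (-4 - 5)*(-3)) = 8*(-15 - (-18)*(-3))/(5 - 9*(-3)) = 8*(-15 - 2*27)/(5 + 27) = 8*(-15 - 54)/32 = 8*(1/32)*(-69) = -69/4 ≈ -17.250)
1/(l - 14*(-10 - 1*(-6))*(-14)) = 1/(-69/4 - 14*(-10 - 1*(-6))*(-14)) = 1/(-69/4 - 14*(-10 + 6)*(-14)) = 1/(-69/4 - 14*(-4)*(-14)) = 1/(-69/4 + 56*(-14)) = 1/(-69/4 - 784) = 1/(-3205/4) = -4/3205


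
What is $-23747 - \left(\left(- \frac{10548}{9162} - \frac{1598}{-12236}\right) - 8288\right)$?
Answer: $- \frac{48137106001}{3114062} \approx -15458.0$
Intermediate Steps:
$-23747 - \left(\left(- \frac{10548}{9162} - \frac{1598}{-12236}\right) - 8288\right) = -23747 - \left(\left(\left(-10548\right) \frac{1}{9162} - - \frac{799}{6118}\right) - 8288\right) = -23747 - \left(\left(- \frac{586}{509} + \frac{799}{6118}\right) - 8288\right) = -23747 - \left(- \frac{3178457}{3114062} - 8288\right) = -23747 - - \frac{25812524313}{3114062} = -23747 + \frac{25812524313}{3114062} = - \frac{48137106001}{3114062}$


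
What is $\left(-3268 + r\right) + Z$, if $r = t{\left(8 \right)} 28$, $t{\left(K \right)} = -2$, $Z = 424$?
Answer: $-2900$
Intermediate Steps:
$r = -56$ ($r = \left(-2\right) 28 = -56$)
$\left(-3268 + r\right) + Z = \left(-3268 - 56\right) + 424 = -3324 + 424 = -2900$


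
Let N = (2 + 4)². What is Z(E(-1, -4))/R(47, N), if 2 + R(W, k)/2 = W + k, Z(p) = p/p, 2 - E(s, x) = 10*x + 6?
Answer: 1/162 ≈ 0.0061728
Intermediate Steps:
E(s, x) = -4 - 10*x (E(s, x) = 2 - (10*x + 6) = 2 - (6 + 10*x) = 2 + (-6 - 10*x) = -4 - 10*x)
Z(p) = 1
N = 36 (N = 6² = 36)
R(W, k) = -4 + 2*W + 2*k (R(W, k) = -4 + 2*(W + k) = -4 + (2*W + 2*k) = -4 + 2*W + 2*k)
Z(E(-1, -4))/R(47, N) = 1/(-4 + 2*47 + 2*36) = 1/(-4 + 94 + 72) = 1/162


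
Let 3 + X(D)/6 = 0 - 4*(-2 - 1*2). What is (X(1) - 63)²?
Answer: 225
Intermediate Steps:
X(D) = 78 (X(D) = -18 + 6*(0 - 4*(-2 - 1*2)) = -18 + 6*(0 - 4*(-2 - 2)) = -18 + 6*(0 - 4*(-4)) = -18 + 6*(0 + 16) = -18 + 6*16 = -18 + 96 = 78)
(X(1) - 63)² = (78 - 63)² = 15² = 225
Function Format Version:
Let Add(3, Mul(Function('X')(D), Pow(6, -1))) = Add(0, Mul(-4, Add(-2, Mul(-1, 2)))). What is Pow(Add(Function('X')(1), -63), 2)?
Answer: 225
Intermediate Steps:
Function('X')(D) = 78 (Function('X')(D) = Add(-18, Mul(6, Add(0, Mul(-4, Add(-2, Mul(-1, 2)))))) = Add(-18, Mul(6, Add(0, Mul(-4, Add(-2, -2))))) = Add(-18, Mul(6, Add(0, Mul(-4, -4)))) = Add(-18, Mul(6, Add(0, 16))) = Add(-18, Mul(6, 16)) = Add(-18, 96) = 78)
Pow(Add(Function('X')(1), -63), 2) = Pow(Add(78, -63), 2) = Pow(15, 2) = 225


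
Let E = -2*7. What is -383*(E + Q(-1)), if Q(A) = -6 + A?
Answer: 8043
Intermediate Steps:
E = -14
-383*(E + Q(-1)) = -383*(-14 + (-6 - 1)) = -383*(-14 - 7) = -383*(-21) = 8043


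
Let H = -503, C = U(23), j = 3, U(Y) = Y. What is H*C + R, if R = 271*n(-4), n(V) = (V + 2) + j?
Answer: -11298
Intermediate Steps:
C = 23
n(V) = 5 + V (n(V) = (V + 2) + 3 = (2 + V) + 3 = 5 + V)
R = 271 (R = 271*(5 - 4) = 271*1 = 271)
H*C + R = -503*23 + 271 = -11569 + 271 = -11298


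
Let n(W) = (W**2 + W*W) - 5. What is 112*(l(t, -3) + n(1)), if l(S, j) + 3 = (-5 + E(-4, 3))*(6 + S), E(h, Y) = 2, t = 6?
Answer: -4704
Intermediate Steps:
n(W) = -5 + 2*W**2 (n(W) = (W**2 + W**2) - 5 = 2*W**2 - 5 = -5 + 2*W**2)
l(S, j) = -21 - 3*S (l(S, j) = -3 + (-5 + 2)*(6 + S) = -3 - 3*(6 + S) = -3 + (-18 - 3*S) = -21 - 3*S)
112*(l(t, -3) + n(1)) = 112*((-21 - 3*6) + (-5 + 2*1**2)) = 112*((-21 - 18) + (-5 + 2*1)) = 112*(-39 + (-5 + 2)) = 112*(-39 - 3) = 112*(-42) = -4704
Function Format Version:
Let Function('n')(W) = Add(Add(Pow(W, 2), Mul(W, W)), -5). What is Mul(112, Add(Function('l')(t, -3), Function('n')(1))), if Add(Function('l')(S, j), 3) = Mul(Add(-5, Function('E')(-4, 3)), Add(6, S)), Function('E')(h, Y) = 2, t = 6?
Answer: -4704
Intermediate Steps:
Function('n')(W) = Add(-5, Mul(2, Pow(W, 2))) (Function('n')(W) = Add(Add(Pow(W, 2), Pow(W, 2)), -5) = Add(Mul(2, Pow(W, 2)), -5) = Add(-5, Mul(2, Pow(W, 2))))
Function('l')(S, j) = Add(-21, Mul(-3, S)) (Function('l')(S, j) = Add(-3, Mul(Add(-5, 2), Add(6, S))) = Add(-3, Mul(-3, Add(6, S))) = Add(-3, Add(-18, Mul(-3, S))) = Add(-21, Mul(-3, S)))
Mul(112, Add(Function('l')(t, -3), Function('n')(1))) = Mul(112, Add(Add(-21, Mul(-3, 6)), Add(-5, Mul(2, Pow(1, 2))))) = Mul(112, Add(Add(-21, -18), Add(-5, Mul(2, 1)))) = Mul(112, Add(-39, Add(-5, 2))) = Mul(112, Add(-39, -3)) = Mul(112, -42) = -4704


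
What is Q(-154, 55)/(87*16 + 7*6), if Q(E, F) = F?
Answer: 55/1434 ≈ 0.038354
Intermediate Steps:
Q(-154, 55)/(87*16 + 7*6) = 55/(87*16 + 7*6) = 55/(1392 + 42) = 55/1434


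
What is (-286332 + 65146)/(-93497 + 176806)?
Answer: -221186/83309 ≈ -2.6550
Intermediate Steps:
(-286332 + 65146)/(-93497 + 176806) = -221186/83309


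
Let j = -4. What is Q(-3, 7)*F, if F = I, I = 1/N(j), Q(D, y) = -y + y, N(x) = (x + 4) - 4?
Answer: 0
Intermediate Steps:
N(x) = x (N(x) = (4 + x) - 4 = x)
Q(D, y) = 0
I = -¼ (I = 1/(-4) = -¼ ≈ -0.25000)
F = -¼ ≈ -0.25000
Q(-3, 7)*F = 0*(-¼) = 0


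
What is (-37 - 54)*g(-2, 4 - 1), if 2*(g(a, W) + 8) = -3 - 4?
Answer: 2093/2 ≈ 1046.5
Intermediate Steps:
g(a, W) = -23/2 (g(a, W) = -8 + (-3 - 4)/2 = -8 + (½)*(-7) = -8 - 7/2 = -23/2)
(-37 - 54)*g(-2, 4 - 1) = (-37 - 54)*(-23/2) = -91*(-23/2) = 2093/2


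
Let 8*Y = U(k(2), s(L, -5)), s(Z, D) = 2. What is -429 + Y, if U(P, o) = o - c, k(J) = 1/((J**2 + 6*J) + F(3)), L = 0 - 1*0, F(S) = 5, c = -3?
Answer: -3427/8 ≈ -428.38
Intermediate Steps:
L = 0 (L = 0 + 0 = 0)
k(J) = 1/(5 + J**2 + 6*J) (k(J) = 1/((J**2 + 6*J) + 5) = 1/(5 + J**2 + 6*J))
U(P, o) = 3 + o (U(P, o) = o - 1*(-3) = o + 3 = 3 + o)
Y = 5/8 (Y = (3 + 2)/8 = (1/8)*5 = 5/8 ≈ 0.62500)
-429 + Y = -429 + 5/8 = -3427/8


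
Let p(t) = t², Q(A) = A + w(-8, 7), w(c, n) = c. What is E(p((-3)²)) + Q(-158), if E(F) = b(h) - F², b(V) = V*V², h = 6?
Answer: -6511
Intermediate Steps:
b(V) = V³
Q(A) = -8 + A (Q(A) = A - 8 = -8 + A)
E(F) = 216 - F² (E(F) = 6³ - F² = 216 - F²)
E(p((-3)²)) + Q(-158) = (216 - (((-3)²)²)²) + (-8 - 158) = (216 - (9²)²) - 166 = (216 - 1*81²) - 166 = (216 - 1*6561) - 166 = (216 - 6561) - 166 = -6345 - 166 = -6511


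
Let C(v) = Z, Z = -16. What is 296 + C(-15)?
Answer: 280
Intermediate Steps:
C(v) = -16
296 + C(-15) = 296 - 16 = 280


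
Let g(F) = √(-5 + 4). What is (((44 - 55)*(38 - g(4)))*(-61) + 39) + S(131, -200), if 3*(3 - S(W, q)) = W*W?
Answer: 59459/3 - 671*I ≈ 19820.0 - 671.0*I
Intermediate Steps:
S(W, q) = 3 - W²/3 (S(W, q) = 3 - W*W/3 = 3 - W²/3)
g(F) = I (g(F) = √(-1) = I)
(((44 - 55)*(38 - g(4)))*(-61) + 39) + S(131, -200) = (((44 - 55)*(38 - I))*(-61) + 39) + (3 - ⅓*131²) = (-11*(38 - I)*(-61) + 39) + (3 - ⅓*17161) = ((-418 + 11*I)*(-61) + 39) + (3 - 17161/3) = ((25498 - 671*I) + 39) - 17152/3 = (25537 - 671*I) - 17152/3 = 59459/3 - 671*I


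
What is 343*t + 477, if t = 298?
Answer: 102691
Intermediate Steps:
343*t + 477 = 343*298 + 477 = 102214 + 477 = 102691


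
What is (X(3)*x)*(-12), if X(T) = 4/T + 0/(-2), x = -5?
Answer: 80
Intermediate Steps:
X(T) = 4/T (X(T) = 4/T + 0*(-½) = 4/T + 0 = 4/T)
(X(3)*x)*(-12) = ((4/3)*(-5))*(-12) = -20/3*(-12) = 80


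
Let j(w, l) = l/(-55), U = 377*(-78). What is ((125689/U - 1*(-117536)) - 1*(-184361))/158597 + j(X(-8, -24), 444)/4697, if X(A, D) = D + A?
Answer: 2291287297152547/1204797813188970 ≈ 1.9018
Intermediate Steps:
U = -29406
X(A, D) = A + D
j(w, l) = -l/55 (j(w, l) = l*(-1/55) = -l/55)
((125689/U - 1*(-117536)) - 1*(-184361))/158597 + j(X(-8, -24), 444)/4697 = ((125689/(-29406) - 1*(-117536)) - 1*(-184361))/158597 - 1/55*444/4697 = ((125689*(-1/29406) + 117536) + 184361)*(1/158597) - 444/55*1/4697 = ((-125689/29406 + 117536) + 184361)*(1/158597) - 444/258335 = (3456137927/29406 + 184361)*(1/158597) - 444/258335 = (8877457493/29406)*(1/158597) - 444/258335 = 8877457493/4663703382 - 444/258335 = 2291287297152547/1204797813188970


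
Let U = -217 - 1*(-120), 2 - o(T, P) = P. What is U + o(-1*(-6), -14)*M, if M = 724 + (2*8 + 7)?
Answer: 11855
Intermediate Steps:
o(T, P) = 2 - P
U = -97 (U = -217 + 120 = -97)
M = 747 (M = 724 + (16 + 7) = 724 + 23 = 747)
U + o(-1*(-6), -14)*M = -97 + (2 - 1*(-14))*747 = -97 + (2 + 14)*747 = -97 + 16*747 = -97 + 11952 = 11855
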